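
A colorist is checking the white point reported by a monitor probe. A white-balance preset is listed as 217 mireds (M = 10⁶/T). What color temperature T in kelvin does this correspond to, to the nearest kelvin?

4608 K

T = 10⁶ / 217 = 4608.29 K → 4608 K.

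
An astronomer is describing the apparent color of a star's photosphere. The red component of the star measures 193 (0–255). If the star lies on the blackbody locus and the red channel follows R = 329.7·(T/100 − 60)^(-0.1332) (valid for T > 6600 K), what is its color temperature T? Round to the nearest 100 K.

11600 K

(t − 60)^(-0.1332) = 193/329.7 = 0.58538.
t − 60 = 0.58538^(1/-0.1332) = 0.58538^(-7.508) = 55.713, so t = 115.713.
T = 100·t = 11571 K → 11600 K to the nearest 100 K.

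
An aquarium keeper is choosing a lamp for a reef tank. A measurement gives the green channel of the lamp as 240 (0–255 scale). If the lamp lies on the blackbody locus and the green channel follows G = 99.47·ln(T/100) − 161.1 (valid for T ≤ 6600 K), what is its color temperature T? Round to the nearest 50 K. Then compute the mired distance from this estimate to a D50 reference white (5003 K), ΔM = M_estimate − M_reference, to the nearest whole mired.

ln t = (240 + 161.1) / 99.47 = 4.0324.
t = e^4.0324 = 56.394.
T = 100·t = 5639 K → 5650 K to the nearest 50 K.
M_estimate = 10⁶/5650 = 176.99; M_reference = 10⁶/5003 = 199.88.
ΔM = 176.99 − 199.88 = -22.89 → -23 mireds.

-23 mireds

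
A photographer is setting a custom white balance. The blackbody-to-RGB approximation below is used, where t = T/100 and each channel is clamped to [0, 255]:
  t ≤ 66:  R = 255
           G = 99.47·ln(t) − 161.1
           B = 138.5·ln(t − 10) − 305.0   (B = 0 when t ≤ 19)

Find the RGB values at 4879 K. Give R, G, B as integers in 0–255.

t = 4879/100 = 48.79; the t ≤ 66 branch applies.
R = 255 by definition for t ≤ 66.
G = 99.47·ln 48.79 − 161.1 = 99.47·3.8875 − 161.1 = 225.592.
B = 138.5·ln(48.79 − 10) − 305.0 = 138.5·ln 38.79 − 305.0 = 138.5·3.6582 − 305.0 = 201.656.
Rounded: (255, 226, 202).

R=255, G=226, B=202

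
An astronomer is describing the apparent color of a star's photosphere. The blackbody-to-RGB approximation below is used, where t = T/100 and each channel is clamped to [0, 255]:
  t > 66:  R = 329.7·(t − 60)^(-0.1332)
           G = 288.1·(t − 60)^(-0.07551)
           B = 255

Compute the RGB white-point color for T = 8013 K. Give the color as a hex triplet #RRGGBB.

t = 8013/100 = 80.13; the t > 66 branch applies.
R = 329.7·(80.13 − 60)^(-0.1332) = 329.7·20.13^(-0.1332) = 329.7·0.67039 = 221.028.
G = 288.1·(80.13 − 60)^(-0.07551) = 288.1·20.13^(-0.07551) = 288.1·0.79716 = 229.662.
B = 255 by definition for t > 66.
Rounded: (221, 230, 255).
In hex: #DDE6FF.

#DDE6FF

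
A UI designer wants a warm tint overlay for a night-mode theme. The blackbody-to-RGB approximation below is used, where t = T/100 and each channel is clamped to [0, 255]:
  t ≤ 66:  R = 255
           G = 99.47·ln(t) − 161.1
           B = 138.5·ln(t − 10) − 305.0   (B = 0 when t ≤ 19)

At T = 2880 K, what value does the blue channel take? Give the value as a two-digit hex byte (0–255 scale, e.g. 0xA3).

0x65

t = 2880/100 = 28.8; the t ≤ 66 branch applies.
B = 138.5·ln(28.8 − 10) − 305.0 = 138.5·ln 18.8 − 305.0 = 138.5·2.9339 − 305.0 = 101.339.
Rounded: 101; in hex, 0x65.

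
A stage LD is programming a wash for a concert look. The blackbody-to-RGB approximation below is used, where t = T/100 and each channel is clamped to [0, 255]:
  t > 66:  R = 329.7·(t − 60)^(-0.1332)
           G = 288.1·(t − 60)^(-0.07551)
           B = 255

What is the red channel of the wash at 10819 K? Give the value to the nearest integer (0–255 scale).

t = 10819/100 = 108.19; the t > 66 branch applies.
R = 329.7·(108.19 − 60)^(-0.1332) = 329.7·48.19^(-0.1332) = 329.7·0.59680 = 196.766.
Rounded: 197.

197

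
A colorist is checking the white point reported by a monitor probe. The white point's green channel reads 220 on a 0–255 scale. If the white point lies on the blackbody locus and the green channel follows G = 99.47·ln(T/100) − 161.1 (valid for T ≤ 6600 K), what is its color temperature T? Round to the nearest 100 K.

4600 K

ln t = (220 + 161.1) / 99.47 = 3.8313.
t = e^3.8313 = 46.123.
T = 100·t = 4612 K → 4600 K to the nearest 100 K.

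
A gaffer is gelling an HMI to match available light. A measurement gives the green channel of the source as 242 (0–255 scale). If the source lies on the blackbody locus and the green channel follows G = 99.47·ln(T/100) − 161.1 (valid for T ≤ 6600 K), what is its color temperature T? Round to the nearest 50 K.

5750 K

ln t = (242 + 161.1) / 99.47 = 4.0525.
t = e^4.0525 = 57.540.
T = 100·t = 5754 K → 5750 K to the nearest 50 K.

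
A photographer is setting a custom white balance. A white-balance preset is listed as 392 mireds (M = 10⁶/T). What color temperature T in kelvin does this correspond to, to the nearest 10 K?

T = 10⁶ / 392 = 2551.02 K → 2550 K.

2550 K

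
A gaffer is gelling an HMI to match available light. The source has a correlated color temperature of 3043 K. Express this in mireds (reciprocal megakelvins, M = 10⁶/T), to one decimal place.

328.6 mireds

M = 10⁶ / 3043 = 328.623 → 328.6 mireds.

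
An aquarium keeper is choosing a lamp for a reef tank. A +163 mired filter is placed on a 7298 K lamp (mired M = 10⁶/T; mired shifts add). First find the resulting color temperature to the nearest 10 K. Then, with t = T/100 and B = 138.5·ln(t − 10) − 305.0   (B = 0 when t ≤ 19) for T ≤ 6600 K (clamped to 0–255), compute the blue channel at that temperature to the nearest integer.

131

M_in = 10⁶/7298 = 137.02; M_out = 137.02 + (+163) = 300.02.
T_out = 10⁶/300.02 = 3333.1 K → 3330 K; t = 33.3.
B = 138.5·ln(33.3 − 10) − 305.0 = 138.5·ln 23.3 − 305.0 = 138.5·3.1485 − 305.0 = 131.061.
Rounded: 131.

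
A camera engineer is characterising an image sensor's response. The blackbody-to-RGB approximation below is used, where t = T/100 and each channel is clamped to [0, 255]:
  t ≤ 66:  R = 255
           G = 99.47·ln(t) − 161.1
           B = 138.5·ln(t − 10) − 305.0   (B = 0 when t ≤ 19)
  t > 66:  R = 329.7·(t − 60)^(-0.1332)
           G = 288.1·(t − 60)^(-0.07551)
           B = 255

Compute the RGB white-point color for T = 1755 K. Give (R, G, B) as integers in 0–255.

(255, 124, 0)

t = 1755/100 = 17.55; the t ≤ 66 branch applies.
R = 255 by definition for t ≤ 66.
G = 99.47·ln 17.55 − 161.1 = 99.47·2.8651 − 161.1 = 123.887.
t = 17.55 ≤ 19, so B = 0.
Rounded: (255, 124, 0).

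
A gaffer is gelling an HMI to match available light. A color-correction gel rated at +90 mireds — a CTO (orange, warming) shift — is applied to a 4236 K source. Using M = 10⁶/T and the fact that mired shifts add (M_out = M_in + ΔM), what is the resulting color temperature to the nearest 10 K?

M_in = 10⁶/4236 = 236.07 mireds.
M_out = 236.07 + (+90) = 326.07 mireds.
T_out = 10⁶/326.07 = 3066.8 K → 3070 K.

3070 K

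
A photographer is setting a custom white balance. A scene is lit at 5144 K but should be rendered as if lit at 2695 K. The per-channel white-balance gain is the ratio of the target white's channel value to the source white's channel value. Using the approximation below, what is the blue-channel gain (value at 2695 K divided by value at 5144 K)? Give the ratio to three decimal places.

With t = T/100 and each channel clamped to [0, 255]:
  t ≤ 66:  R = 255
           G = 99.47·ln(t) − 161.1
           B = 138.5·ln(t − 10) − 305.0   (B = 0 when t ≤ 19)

At 5144 K (t = 51.44):
  B = 138.5·ln(51.44 − 10) − 305.0 = 138.5·ln 41.44 − 305.0 = 138.5·3.7242 − 305.0 = 210.808.
At 2695 K (t = 26.95):
  B = 138.5·ln(26.95 − 10) − 305.0 = 138.5·ln 16.95 − 305.0 = 138.5·2.8303 − 305.0 = 86.992.
Gain = 86.992 / 210.808 = 0.4127 → 0.413.

0.413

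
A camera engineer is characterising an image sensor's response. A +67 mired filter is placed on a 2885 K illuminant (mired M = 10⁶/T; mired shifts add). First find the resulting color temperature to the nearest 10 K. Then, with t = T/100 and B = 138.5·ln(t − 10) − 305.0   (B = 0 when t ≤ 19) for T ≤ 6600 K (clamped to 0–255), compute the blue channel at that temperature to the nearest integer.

M_in = 10⁶/2885 = 346.62; M_out = 346.62 + (+67) = 413.62.
T_out = 10⁶/413.62 = 2417.7 K → 2420 K; t = 24.2.
B = 138.5·ln(24.2 − 10) − 305.0 = 138.5·ln 14.2 − 305.0 = 138.5·2.6532 − 305.0 = 62.474.
Rounded: 62.

62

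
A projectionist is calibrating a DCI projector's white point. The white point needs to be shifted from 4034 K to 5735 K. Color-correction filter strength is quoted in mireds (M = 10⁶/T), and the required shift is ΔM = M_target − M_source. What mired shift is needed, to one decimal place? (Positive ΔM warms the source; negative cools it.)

-73.5 mireds

M_source = 10⁶/4034 = 247.893; M_target = 10⁶/5735 = 174.368.
ΔM = 174.368 − 247.893 = -73.525 → -73.5 mireds, a cooling shift.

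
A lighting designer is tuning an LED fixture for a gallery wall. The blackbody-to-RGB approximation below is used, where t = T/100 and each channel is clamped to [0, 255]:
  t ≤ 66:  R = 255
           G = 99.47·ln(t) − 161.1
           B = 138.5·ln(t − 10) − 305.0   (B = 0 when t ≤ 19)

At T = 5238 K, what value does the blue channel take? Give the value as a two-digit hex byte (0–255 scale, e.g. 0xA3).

0xD6

t = 5238/100 = 52.38; the t ≤ 66 branch applies.
B = 138.5·ln(52.38 − 10) − 305.0 = 138.5·ln 42.38 − 305.0 = 138.5·3.7467 − 305.0 = 213.915.
Rounded: 214; in hex, 0xD6.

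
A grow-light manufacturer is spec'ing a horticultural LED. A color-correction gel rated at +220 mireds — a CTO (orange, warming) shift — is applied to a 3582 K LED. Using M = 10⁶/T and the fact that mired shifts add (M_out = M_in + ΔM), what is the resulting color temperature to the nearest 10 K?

2000 K

M_in = 10⁶/3582 = 279.17 mireds.
M_out = 279.17 + (+220) = 499.17 mireds.
T_out = 10⁶/499.17 = 2003.3 K → 2000 K.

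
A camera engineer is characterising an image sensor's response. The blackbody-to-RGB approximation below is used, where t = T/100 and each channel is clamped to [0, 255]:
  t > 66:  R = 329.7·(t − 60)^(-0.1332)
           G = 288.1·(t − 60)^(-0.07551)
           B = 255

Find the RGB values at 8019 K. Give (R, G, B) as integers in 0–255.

t = 8019/100 = 80.19; the t > 66 branch applies.
R = 329.7·(80.19 − 60)^(-0.1332) = 329.7·20.19^(-0.1332) = 329.7·0.67013 = 220.940.
G = 288.1·(80.19 − 60)^(-0.07551) = 288.1·20.19^(-0.07551) = 288.1·0.79698 = 229.611.
B = 255 by definition for t > 66.
Rounded: (221, 230, 255).

(221, 230, 255)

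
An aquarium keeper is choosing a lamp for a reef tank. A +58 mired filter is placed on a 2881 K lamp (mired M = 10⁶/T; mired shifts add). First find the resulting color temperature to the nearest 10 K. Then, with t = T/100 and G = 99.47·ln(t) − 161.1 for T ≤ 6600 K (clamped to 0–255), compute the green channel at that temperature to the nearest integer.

158

M_in = 10⁶/2881 = 347.10; M_out = 347.10 + (+58) = 405.10.
T_out = 10⁶/405.10 = 2468.5 K → 2470 K; t = 24.7.
G = 99.47·ln 24.7 − 161.1 = 99.47·3.2068 − 161.1 = 157.881.
Rounded: 158.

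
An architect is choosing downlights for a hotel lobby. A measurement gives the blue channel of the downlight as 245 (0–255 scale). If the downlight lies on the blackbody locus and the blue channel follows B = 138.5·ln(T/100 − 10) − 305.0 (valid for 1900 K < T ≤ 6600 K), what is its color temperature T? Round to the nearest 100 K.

6300 K

ln(t − 10) = (245 + 305.0) / 138.5 = 3.9711.
t − 10 = e^3.9711 = 53.044, so t = 63.044.
T = 100·t = 6304 K → 6300 K to the nearest 100 K.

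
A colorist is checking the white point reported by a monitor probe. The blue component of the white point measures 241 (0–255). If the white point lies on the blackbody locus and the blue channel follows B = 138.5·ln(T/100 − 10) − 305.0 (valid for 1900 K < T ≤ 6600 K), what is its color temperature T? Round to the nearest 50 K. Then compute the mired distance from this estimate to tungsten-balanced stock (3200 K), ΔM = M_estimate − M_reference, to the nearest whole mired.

-150 mireds

ln(t − 10) = (241 + 305.0) / 138.5 = 3.9422.
t − 10 = e^3.9422 = 51.534, so t = 61.534.
T = 100·t = 6153 K → 6150 K to the nearest 50 K.
M_estimate = 10⁶/6150 = 162.60; M_reference = 10⁶/3200 = 312.50.
ΔM = 162.60 − 312.50 = -149.90 → -150 mireds.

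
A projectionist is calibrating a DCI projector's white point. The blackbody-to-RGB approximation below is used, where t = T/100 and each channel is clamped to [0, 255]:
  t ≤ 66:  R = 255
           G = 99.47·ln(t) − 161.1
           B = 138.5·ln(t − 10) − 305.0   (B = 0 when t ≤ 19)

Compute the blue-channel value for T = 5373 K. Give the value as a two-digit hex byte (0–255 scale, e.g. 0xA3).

t = 5373/100 = 53.73; the t ≤ 66 branch applies.
B = 138.5·ln(53.73 − 10) − 305.0 = 138.5·ln 43.73 − 305.0 = 138.5·3.7780 − 305.0 = 218.258.
Rounded: 218; in hex, 0xDA.

0xDA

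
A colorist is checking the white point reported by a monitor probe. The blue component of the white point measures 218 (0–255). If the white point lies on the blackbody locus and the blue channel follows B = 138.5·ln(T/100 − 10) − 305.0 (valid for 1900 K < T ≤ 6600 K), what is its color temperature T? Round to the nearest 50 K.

ln(t − 10) = (218 + 305.0) / 138.5 = 3.7762.
t − 10 = e^3.7762 = 43.649, so t = 53.649.
T = 100·t = 5365 K → 5350 K to the nearest 50 K.

5350 K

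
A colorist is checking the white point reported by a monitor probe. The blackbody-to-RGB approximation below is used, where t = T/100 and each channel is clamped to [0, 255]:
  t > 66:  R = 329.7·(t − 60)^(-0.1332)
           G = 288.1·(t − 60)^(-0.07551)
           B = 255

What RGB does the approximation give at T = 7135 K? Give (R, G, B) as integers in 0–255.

(239, 240, 255)

t = 7135/100 = 71.35; the t > 66 branch applies.
R = 329.7·(71.35 − 60)^(-0.1332) = 329.7·11.35^(-0.1332) = 329.7·0.72356 = 238.558.
G = 288.1·(71.35 − 60)^(-0.07551) = 288.1·11.35^(-0.07551) = 288.1·0.83241 = 239.817.
B = 255 by definition for t > 66.
Rounded: (239, 240, 255).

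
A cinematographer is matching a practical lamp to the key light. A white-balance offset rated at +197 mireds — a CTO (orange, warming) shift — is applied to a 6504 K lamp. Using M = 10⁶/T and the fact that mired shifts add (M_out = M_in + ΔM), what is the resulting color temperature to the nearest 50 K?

M_in = 10⁶/6504 = 153.75 mireds.
M_out = 153.75 + (+197) = 350.75 mireds.
T_out = 10⁶/350.75 = 2851.0 K → 2850 K.

2850 K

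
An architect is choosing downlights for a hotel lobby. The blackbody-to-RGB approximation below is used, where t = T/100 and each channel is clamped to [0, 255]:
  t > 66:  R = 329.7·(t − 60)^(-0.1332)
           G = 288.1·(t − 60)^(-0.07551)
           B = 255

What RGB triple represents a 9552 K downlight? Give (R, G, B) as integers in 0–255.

t = 9552/100 = 95.52; the t > 66 branch applies.
R = 329.7·(95.52 − 60)^(-0.1332) = 329.7·35.52^(-0.1332) = 329.7·0.62155 = 204.925.
G = 288.1·(95.52 − 60)^(-0.07551) = 288.1·35.52^(-0.07551) = 288.1·0.76370 = 220.022.
B = 255 by definition for t > 66.
Rounded: (205, 220, 255).

(205, 220, 255)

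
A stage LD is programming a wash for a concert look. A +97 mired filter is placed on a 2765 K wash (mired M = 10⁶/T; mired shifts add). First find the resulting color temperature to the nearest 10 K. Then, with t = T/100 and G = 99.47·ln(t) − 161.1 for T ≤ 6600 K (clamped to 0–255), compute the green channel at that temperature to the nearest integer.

M_in = 10⁶/2765 = 361.66; M_out = 361.66 + (+97) = 458.66.
T_out = 10⁶/458.66 = 2180.2 K → 2180 K; t = 21.8.
G = 99.47·ln 21.8 − 161.1 = 99.47·3.0819 − 161.1 = 145.458.
Rounded: 145.

145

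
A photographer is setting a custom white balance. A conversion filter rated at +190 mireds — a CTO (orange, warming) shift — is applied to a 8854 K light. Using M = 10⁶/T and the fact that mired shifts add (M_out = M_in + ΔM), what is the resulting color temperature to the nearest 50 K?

3300 K

M_in = 10⁶/8854 = 112.94 mireds.
M_out = 112.94 + (+190) = 302.94 mireds.
T_out = 10⁶/302.94 = 3300.9 K → 3300 K.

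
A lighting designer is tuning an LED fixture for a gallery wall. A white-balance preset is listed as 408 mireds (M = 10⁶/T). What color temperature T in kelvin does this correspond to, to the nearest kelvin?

2451 K

T = 10⁶ / 408 = 2450.98 K → 2451 K.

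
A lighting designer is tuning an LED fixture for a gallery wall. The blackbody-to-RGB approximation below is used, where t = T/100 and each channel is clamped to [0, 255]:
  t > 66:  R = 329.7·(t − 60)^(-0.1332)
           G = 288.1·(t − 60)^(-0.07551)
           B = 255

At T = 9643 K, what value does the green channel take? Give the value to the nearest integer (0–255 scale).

t = 9643/100 = 96.43; the t > 66 branch applies.
G = 288.1·(96.43 − 60)^(-0.07551) = 288.1·36.43^(-0.07551) = 288.1·0.76224 = 219.603.
Rounded: 220.

220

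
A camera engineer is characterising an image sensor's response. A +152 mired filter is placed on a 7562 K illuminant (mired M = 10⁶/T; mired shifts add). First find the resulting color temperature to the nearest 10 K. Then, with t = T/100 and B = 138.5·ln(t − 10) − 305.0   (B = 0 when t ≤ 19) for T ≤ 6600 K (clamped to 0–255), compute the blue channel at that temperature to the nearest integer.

M_in = 10⁶/7562 = 132.24; M_out = 132.24 + (+152) = 284.24.
T_out = 10⁶/284.24 = 3518.2 K → 3520 K; t = 35.2.
B = 138.5·ln(35.2 − 10) − 305.0 = 138.5·ln 25.2 − 305.0 = 138.5·3.2268 − 305.0 = 141.918.
Rounded: 142.

142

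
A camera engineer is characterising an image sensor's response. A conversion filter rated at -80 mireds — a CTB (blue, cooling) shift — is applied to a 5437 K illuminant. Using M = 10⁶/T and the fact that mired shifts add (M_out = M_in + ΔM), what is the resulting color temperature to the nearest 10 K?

M_in = 10⁶/5437 = 183.92 mireds.
M_out = 183.92 + (-80) = 103.92 mireds.
T_out = 10⁶/103.92 = 9622.3 K → 9620 K.

9620 K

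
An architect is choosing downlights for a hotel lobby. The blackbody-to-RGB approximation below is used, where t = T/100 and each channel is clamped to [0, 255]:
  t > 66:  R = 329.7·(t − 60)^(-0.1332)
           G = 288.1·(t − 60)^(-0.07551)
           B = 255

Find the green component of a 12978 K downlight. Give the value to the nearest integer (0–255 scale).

t = 12978/100 = 129.78; the t > 66 branch applies.
G = 288.1·(129.78 − 60)^(-0.07551) = 288.1·69.78^(-0.07551) = 288.1·0.72574 = 209.085.
Rounded: 209.

209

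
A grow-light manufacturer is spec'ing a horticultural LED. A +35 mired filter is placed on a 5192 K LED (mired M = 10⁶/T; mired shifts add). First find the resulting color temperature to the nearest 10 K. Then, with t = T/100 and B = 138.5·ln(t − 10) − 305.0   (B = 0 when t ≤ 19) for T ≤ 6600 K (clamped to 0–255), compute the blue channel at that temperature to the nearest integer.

183

M_in = 10⁶/5192 = 192.60; M_out = 192.60 + (+35) = 227.60.
T_out = 10⁶/227.60 = 4393.6 K → 4390 K; t = 43.9.
B = 138.5·ln(43.9 − 10) − 305.0 = 138.5·ln 33.9 − 305.0 = 138.5·3.5234 − 305.0 = 182.993.
Rounded: 183.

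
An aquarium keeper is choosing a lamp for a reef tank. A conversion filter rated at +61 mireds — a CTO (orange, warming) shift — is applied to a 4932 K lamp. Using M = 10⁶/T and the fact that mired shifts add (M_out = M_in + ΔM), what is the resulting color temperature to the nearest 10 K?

3790 K

M_in = 10⁶/4932 = 202.76 mireds.
M_out = 202.76 + (+61) = 263.76 mireds.
T_out = 10⁶/263.76 = 3791.4 K → 3790 K.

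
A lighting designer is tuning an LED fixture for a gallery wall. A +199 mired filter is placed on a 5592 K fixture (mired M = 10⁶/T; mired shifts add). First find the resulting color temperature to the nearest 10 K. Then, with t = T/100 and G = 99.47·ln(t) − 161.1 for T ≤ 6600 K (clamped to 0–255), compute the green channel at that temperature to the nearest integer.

M_in = 10⁶/5592 = 178.83; M_out = 178.83 + (+199) = 377.83.
T_out = 10⁶/377.83 = 2646.7 K → 2650 K; t = 26.5.
G = 99.47·ln 26.5 − 161.1 = 99.47·3.2771 − 161.1 = 164.878.
Rounded: 165.

165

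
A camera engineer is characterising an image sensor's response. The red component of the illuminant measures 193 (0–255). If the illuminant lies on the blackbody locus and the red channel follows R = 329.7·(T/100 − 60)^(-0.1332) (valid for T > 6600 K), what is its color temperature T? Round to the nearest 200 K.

11600 K

(t − 60)^(-0.1332) = 193/329.7 = 0.58538.
t − 60 = 0.58538^(1/-0.1332) = 0.58538^(-7.508) = 55.713, so t = 115.713.
T = 100·t = 11571 K → 11600 K to the nearest 200 K.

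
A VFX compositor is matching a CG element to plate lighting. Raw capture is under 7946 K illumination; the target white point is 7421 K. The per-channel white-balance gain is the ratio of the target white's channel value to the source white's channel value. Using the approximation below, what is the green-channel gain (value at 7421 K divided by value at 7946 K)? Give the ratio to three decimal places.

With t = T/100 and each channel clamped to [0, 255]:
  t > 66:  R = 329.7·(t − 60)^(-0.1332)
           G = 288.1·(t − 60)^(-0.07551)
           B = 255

At 7946 K (t = 79.46):
  G = 288.1·(79.46 − 60)^(-0.07551) = 288.1·19.46^(-0.07551) = 288.1·0.79920 = 230.250.
At 7421 K (t = 74.21):
  G = 288.1·(74.21 − 60)^(-0.07551) = 288.1·14.21^(-0.07551) = 288.1·0.81840 = 235.782.
Gain = 235.782 / 230.250 = 1.0240 → 1.024.

1.024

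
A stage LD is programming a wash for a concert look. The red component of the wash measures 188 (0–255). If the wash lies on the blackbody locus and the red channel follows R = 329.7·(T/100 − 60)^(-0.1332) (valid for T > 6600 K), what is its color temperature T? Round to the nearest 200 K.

(t − 60)^(-0.1332) = 188/329.7 = 0.57022.
t − 60 = 0.57022^(1/-0.1332) = 0.57022^(-7.508) = 67.848, so t = 127.848.
T = 100·t = 12785 K → 12800 K to the nearest 200 K.

12800 K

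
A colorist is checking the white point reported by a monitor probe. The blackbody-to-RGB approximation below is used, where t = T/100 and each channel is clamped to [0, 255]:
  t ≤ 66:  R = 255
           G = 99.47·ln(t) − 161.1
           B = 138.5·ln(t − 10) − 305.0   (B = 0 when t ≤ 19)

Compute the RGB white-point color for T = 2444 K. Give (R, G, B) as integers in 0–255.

t = 2444/100 = 24.44; the t ≤ 66 branch applies.
R = 255 by definition for t ≤ 66.
G = 99.47·ln 24.44 − 161.1 = 99.47·3.1962 − 161.1 = 156.828.
B = 138.5·ln(24.44 − 10) − 305.0 = 138.5·ln 14.44 − 305.0 = 138.5·2.6700 − 305.0 = 64.795.
Rounded: (255, 157, 65).

(255, 157, 65)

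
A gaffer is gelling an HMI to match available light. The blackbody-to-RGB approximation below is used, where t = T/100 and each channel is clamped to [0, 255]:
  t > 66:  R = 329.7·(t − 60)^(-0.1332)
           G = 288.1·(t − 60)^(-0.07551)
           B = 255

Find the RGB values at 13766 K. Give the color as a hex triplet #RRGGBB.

t = 13766/100 = 137.66; the t > 66 branch applies.
R = 329.7·(137.66 − 60)^(-0.1332) = 329.7·77.66^(-0.1332) = 329.7·0.56005 = 184.648.
G = 288.1·(137.66 − 60)^(-0.07551) = 288.1·77.66^(-0.07551) = 288.1·0.71990 = 207.403.
B = 255 by definition for t > 66.
Rounded: (185, 207, 255).
In hex: #B9CFFF.

#B9CFFF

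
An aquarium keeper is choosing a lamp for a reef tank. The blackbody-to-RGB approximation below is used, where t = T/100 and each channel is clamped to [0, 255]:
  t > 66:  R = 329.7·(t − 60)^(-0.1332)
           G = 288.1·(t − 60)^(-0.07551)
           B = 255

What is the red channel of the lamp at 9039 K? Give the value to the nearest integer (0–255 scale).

209

t = 9039/100 = 90.39; the t > 66 branch applies.
R = 329.7·(90.39 − 60)^(-0.1332) = 329.7·30.39^(-0.1332) = 329.7·0.63460 = 209.228.
Rounded: 209.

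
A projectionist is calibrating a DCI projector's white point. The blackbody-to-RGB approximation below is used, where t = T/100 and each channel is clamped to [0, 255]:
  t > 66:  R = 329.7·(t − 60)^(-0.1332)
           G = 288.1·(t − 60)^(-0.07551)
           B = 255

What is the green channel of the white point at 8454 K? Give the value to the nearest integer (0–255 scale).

t = 8454/100 = 84.54; the t > 66 branch applies.
G = 288.1·(84.54 − 60)^(-0.07551) = 288.1·24.54^(-0.07551) = 288.1·0.78533 = 226.253.
Rounded: 226.

226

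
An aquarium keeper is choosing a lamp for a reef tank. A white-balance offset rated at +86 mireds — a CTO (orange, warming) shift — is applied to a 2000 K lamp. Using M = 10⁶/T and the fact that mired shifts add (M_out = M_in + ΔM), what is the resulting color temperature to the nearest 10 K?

M_in = 10⁶/2000 = 500.00 mireds.
M_out = 500.00 + (+86) = 586.00 mireds.
T_out = 10⁶/586.00 = 1706.5 K → 1710 K.

1710 K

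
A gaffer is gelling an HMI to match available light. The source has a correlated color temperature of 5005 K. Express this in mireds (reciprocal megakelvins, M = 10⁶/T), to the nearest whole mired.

M = 10⁶ / 5005 = 199.800 → 200 mireds.

200 mireds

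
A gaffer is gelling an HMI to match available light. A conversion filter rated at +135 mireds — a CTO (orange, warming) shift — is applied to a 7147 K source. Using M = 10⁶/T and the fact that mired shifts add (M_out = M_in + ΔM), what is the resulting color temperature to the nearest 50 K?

3650 K

M_in = 10⁶/7147 = 139.92 mireds.
M_out = 139.92 + (+135) = 274.92 mireds.
T_out = 10⁶/274.92 = 3637.4 K → 3650 K.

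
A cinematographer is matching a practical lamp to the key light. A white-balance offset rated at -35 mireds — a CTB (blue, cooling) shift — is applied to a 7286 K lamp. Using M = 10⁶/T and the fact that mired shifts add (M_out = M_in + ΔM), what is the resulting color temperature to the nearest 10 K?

M_in = 10⁶/7286 = 137.25 mireds.
M_out = 137.25 + (-35) = 102.25 mireds.
T_out = 10⁶/102.25 = 9780.0 K → 9780 K.

9780 K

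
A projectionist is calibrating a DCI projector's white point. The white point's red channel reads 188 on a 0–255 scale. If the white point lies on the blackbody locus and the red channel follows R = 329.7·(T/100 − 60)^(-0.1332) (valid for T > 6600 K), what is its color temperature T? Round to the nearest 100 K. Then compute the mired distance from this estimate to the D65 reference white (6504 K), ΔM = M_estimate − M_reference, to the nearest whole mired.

(t − 60)^(-0.1332) = 188/329.7 = 0.57022.
t − 60 = 0.57022^(1/-0.1332) = 0.57022^(-7.508) = 67.848, so t = 127.848.
T = 100·t = 12785 K → 12800 K to the nearest 100 K.
M_estimate = 10⁶/12800 = 78.12; M_reference = 10⁶/6504 = 153.75.
ΔM = 78.12 − 153.75 = -75.63 → -76 mireds.

-76 mireds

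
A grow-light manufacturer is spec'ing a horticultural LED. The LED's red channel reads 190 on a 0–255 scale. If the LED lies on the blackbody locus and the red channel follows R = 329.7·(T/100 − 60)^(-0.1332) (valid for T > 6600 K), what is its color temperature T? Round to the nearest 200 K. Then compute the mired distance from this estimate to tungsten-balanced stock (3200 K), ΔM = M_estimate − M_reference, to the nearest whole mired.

-231 mireds

(t − 60)^(-0.1332) = 190/329.7 = 0.57628.
t − 60 = 0.57628^(1/-0.1332) = 0.57628^(-7.508) = 62.667, so t = 122.667.
T = 100·t = 12267 K → 12200 K to the nearest 200 K.
M_estimate = 10⁶/12200 = 81.97; M_reference = 10⁶/3200 = 312.50.
ΔM = 81.97 − 312.50 = -230.53 → -231 mireds.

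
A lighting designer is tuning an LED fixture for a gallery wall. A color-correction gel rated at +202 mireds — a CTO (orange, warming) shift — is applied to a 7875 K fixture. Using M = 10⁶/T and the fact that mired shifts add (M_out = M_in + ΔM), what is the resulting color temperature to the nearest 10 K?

M_in = 10⁶/7875 = 126.98 mireds.
M_out = 126.98 + (+202) = 328.98 mireds.
T_out = 10⁶/328.98 = 3039.7 K → 3040 K.

3040 K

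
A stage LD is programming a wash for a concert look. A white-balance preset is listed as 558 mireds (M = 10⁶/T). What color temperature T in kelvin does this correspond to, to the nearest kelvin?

T = 10⁶ / 558 = 1792.11 K → 1792 K.

1792 K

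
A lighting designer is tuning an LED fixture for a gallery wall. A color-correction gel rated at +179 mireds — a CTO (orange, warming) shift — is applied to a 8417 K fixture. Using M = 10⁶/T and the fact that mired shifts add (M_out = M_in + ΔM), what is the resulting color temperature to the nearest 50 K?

M_in = 10⁶/8417 = 118.81 mireds.
M_out = 118.81 + (+179) = 297.81 mireds.
T_out = 10⁶/297.81 = 3357.9 K → 3350 K.

3350 K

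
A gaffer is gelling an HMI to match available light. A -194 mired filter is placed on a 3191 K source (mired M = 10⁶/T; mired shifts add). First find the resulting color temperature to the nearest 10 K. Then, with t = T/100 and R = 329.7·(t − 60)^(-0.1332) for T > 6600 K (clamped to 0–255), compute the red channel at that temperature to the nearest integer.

216

M_in = 10⁶/3191 = 313.38; M_out = 313.38 + (-194) = 119.38.
T_out = 10⁶/119.38 = 8376.5 K → 8380 K; t = 83.8.
R = 329.7·(83.8 − 60)^(-0.1332) = 329.7·23.8^(-0.1332) = 329.7·0.65560 = 216.152.
Rounded: 216.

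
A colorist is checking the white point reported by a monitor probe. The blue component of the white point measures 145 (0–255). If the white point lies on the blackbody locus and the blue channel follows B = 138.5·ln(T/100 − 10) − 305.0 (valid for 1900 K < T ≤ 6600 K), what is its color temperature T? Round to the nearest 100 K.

3600 K

ln(t − 10) = (145 + 305.0) / 138.5 = 3.2491.
t − 10 = e^3.2491 = 25.767, so t = 35.767.
T = 100·t = 3577 K → 3600 K to the nearest 100 K.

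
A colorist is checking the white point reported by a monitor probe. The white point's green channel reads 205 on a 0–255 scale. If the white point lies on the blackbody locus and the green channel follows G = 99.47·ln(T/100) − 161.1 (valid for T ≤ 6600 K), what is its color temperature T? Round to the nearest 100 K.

4000 K

ln t = (205 + 161.1) / 99.47 = 3.6805.
t = e^3.6805 = 39.666.
T = 100·t = 3967 K → 4000 K to the nearest 100 K.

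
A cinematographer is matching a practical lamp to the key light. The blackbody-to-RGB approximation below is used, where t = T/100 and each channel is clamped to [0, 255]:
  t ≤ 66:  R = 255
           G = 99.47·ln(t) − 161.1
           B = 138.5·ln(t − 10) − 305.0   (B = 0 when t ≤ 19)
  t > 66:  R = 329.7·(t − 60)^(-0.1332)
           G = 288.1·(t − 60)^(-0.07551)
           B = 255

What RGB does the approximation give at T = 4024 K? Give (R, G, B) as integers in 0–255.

t = 4024/100 = 40.24; the t ≤ 66 branch applies.
R = 255 by definition for t ≤ 66.
G = 99.47·ln 40.24 − 161.1 = 99.47·3.6949 − 161.1 = 206.428.
B = 138.5·ln(40.24 − 10) − 305.0 = 138.5·ln 30.24 − 305.0 = 138.5·3.4092 − 305.0 = 167.169.
Rounded: (255, 206, 167).

(255, 206, 167)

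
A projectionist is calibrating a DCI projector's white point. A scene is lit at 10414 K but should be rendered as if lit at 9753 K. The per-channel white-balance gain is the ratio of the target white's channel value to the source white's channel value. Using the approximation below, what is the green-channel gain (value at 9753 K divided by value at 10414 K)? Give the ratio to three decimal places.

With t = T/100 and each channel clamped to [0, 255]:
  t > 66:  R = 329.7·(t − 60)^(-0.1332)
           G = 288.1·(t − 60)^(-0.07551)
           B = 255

1.012

At 10414 K (t = 104.14):
  G = 288.1·(104.14 − 60)^(-0.07551) = 288.1·44.14^(-0.07551) = 288.1·0.75127 = 216.442.
At 9753 K (t = 97.53):
  G = 288.1·(97.53 − 60)^(-0.07551) = 288.1·37.53^(-0.07551) = 288.1·0.76053 = 219.110.
Gain = 219.110 / 216.442 = 1.0123 → 1.012.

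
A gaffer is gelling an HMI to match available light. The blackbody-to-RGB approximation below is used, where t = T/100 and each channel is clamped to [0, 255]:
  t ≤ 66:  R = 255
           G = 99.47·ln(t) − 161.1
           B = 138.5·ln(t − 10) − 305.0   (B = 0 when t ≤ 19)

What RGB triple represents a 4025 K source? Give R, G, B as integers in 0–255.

t = 4025/100 = 40.25; the t ≤ 66 branch applies.
R = 255 by definition for t ≤ 66.
G = 99.47·ln 40.25 − 161.1 = 99.47·3.6951 − 161.1 = 206.453.
B = 138.5·ln(40.25 − 10) − 305.0 = 138.5·ln 30.25 − 305.0 = 138.5·3.4095 − 305.0 = 167.215.
Rounded: (255, 206, 167).

R=255, G=206, B=167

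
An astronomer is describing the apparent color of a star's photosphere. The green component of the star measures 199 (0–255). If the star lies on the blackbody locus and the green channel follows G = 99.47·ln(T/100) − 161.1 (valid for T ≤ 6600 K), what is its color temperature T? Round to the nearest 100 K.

ln t = (199 + 161.1) / 99.47 = 3.6202.
t = e^3.6202 = 37.345.
T = 100·t = 3734 K → 3700 K to the nearest 100 K.

3700 K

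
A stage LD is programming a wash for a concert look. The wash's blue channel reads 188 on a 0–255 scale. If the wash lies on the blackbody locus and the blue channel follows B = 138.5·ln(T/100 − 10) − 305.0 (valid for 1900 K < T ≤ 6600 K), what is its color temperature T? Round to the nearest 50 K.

ln(t − 10) = (188 + 305.0) / 138.5 = 3.5596.
t − 10 = e^3.5596 = 35.148, so t = 45.148.
T = 100·t = 4515 K → 4500 K to the nearest 50 K.

4500 K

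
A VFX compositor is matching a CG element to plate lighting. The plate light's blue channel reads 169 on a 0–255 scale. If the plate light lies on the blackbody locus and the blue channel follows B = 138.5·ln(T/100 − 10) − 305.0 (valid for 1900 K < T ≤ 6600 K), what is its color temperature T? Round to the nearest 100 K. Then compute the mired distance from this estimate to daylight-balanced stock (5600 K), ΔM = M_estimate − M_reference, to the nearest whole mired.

+65 mireds

ln(t − 10) = (169 + 305.0) / 138.5 = 3.4224.
t − 10 = e^3.4224 = 30.642, so t = 40.642.
T = 100·t = 4064 K → 4100 K to the nearest 100 K.
M_estimate = 10⁶/4100 = 243.90; M_reference = 10⁶/5600 = 178.57.
ΔM = 243.90 − 178.57 = 65.33 → +65 mireds.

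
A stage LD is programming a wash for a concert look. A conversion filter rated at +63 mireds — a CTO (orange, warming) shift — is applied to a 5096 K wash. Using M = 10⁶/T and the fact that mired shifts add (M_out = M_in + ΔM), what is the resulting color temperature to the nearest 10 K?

3860 K

M_in = 10⁶/5096 = 196.23 mireds.
M_out = 196.23 + (+63) = 259.23 mireds.
T_out = 10⁶/259.23 = 3857.5 K → 3860 K.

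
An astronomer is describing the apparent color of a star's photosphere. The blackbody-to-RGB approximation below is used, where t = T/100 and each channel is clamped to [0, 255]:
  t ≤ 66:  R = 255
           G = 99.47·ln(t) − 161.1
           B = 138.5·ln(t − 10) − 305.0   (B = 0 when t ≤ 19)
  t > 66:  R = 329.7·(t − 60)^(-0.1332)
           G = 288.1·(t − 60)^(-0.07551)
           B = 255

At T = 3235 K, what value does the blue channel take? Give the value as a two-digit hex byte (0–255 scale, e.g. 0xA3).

0x7D

t = 3235/100 = 32.35; the t ≤ 66 branch applies.
B = 138.5·ln(32.35 − 10) − 305.0 = 138.5·ln 22.35 − 305.0 = 138.5·3.1068 − 305.0 = 125.295.
Rounded: 125; in hex, 0x7D.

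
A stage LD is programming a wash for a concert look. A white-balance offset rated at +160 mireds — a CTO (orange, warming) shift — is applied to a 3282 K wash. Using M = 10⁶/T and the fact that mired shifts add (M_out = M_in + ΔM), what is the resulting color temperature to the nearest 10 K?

2150 K

M_in = 10⁶/3282 = 304.69 mireds.
M_out = 304.69 + (+160) = 464.69 mireds.
T_out = 10⁶/464.69 = 2152.0 K → 2150 K.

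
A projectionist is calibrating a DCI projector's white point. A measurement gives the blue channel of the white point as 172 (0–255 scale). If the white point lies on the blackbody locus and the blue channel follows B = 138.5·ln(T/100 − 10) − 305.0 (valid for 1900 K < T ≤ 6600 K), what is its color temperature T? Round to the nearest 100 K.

4100 K

ln(t − 10) = (172 + 305.0) / 138.5 = 3.4440.
t − 10 = e^3.4440 = 31.313, so t = 41.313.
T = 100·t = 4131 K → 4100 K to the nearest 100 K.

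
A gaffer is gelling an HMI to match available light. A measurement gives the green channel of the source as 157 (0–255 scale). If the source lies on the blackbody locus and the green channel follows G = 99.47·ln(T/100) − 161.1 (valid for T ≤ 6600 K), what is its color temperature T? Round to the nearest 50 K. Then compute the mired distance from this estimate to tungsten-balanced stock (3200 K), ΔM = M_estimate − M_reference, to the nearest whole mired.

ln t = (157 + 161.1) / 99.47 = 3.1979.
t = e^3.1979 = 24.482.
T = 100·t = 2448 K → 2450 K to the nearest 50 K.
M_estimate = 10⁶/2450 = 408.16; M_reference = 10⁶/3200 = 312.50.
ΔM = 408.16 − 312.50 = 95.66 → +96 mireds.

+96 mireds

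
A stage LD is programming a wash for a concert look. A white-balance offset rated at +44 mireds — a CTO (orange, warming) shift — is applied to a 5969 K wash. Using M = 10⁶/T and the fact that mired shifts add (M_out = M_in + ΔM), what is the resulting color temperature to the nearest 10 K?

M_in = 10⁶/5969 = 167.53 mireds.
M_out = 167.53 + (+44) = 211.53 mireds.
T_out = 10⁶/211.53 = 4727.4 K → 4730 K.

4730 K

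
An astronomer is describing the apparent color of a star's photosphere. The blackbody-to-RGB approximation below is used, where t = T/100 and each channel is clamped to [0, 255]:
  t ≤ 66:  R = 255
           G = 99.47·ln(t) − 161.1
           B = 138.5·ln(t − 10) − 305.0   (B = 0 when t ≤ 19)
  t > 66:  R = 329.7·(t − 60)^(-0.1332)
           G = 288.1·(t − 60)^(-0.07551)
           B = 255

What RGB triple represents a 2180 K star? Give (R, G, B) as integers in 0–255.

(255, 145, 37)

t = 2180/100 = 21.8; the t ≤ 66 branch applies.
R = 255 by definition for t ≤ 66.
G = 99.47·ln 21.8 − 161.1 = 99.47·3.0819 − 161.1 = 145.458.
B = 138.5·ln(21.8 − 10) − 305.0 = 138.5·ln 11.8 − 305.0 = 138.5·2.4681 − 305.0 = 36.832.
Rounded: (255, 145, 37).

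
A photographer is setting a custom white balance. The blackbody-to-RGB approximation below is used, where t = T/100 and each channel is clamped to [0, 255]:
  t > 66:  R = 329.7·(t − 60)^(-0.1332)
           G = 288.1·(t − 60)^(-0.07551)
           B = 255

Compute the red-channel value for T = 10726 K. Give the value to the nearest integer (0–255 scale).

197

t = 10726/100 = 107.26; the t > 66 branch applies.
R = 329.7·(107.26 − 60)^(-0.1332) = 329.7·47.26^(-0.1332) = 329.7·0.59835 = 197.277.
Rounded: 197.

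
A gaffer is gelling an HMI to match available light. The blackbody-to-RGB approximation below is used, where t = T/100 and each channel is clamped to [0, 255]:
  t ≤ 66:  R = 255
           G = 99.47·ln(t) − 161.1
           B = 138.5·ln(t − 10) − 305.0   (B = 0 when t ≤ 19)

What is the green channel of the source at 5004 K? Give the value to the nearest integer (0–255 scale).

228

t = 5004/100 = 50.04; the t ≤ 66 branch applies.
G = 99.47·ln 50.04 − 161.1 = 99.47·3.9128 − 161.1 = 228.108.
Rounded: 228.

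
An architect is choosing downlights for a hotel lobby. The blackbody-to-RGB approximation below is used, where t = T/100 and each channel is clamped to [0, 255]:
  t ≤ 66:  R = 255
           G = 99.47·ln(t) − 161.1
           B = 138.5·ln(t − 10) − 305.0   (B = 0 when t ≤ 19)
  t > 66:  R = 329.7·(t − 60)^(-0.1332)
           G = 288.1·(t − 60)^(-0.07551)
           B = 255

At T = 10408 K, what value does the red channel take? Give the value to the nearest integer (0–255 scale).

199

t = 10408/100 = 104.08; the t > 66 branch applies.
R = 329.7·(104.08 − 60)^(-0.1332) = 329.7·44.08^(-0.1332) = 329.7·0.60393 = 199.116.
Rounded: 199.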